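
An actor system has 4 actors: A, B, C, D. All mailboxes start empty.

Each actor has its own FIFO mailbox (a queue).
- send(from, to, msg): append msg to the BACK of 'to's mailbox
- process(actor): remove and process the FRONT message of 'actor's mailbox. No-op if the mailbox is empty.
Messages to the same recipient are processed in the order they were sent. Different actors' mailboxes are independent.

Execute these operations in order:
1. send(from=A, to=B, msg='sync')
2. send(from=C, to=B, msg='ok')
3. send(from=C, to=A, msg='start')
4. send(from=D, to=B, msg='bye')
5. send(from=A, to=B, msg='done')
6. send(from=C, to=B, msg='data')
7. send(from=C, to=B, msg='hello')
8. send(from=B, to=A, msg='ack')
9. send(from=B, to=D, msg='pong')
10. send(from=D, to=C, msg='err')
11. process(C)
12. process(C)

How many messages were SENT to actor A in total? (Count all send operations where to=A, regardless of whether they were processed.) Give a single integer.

After 1 (send(from=A, to=B, msg='sync')): A:[] B:[sync] C:[] D:[]
After 2 (send(from=C, to=B, msg='ok')): A:[] B:[sync,ok] C:[] D:[]
After 3 (send(from=C, to=A, msg='start')): A:[start] B:[sync,ok] C:[] D:[]
After 4 (send(from=D, to=B, msg='bye')): A:[start] B:[sync,ok,bye] C:[] D:[]
After 5 (send(from=A, to=B, msg='done')): A:[start] B:[sync,ok,bye,done] C:[] D:[]
After 6 (send(from=C, to=B, msg='data')): A:[start] B:[sync,ok,bye,done,data] C:[] D:[]
After 7 (send(from=C, to=B, msg='hello')): A:[start] B:[sync,ok,bye,done,data,hello] C:[] D:[]
After 8 (send(from=B, to=A, msg='ack')): A:[start,ack] B:[sync,ok,bye,done,data,hello] C:[] D:[]
After 9 (send(from=B, to=D, msg='pong')): A:[start,ack] B:[sync,ok,bye,done,data,hello] C:[] D:[pong]
After 10 (send(from=D, to=C, msg='err')): A:[start,ack] B:[sync,ok,bye,done,data,hello] C:[err] D:[pong]
After 11 (process(C)): A:[start,ack] B:[sync,ok,bye,done,data,hello] C:[] D:[pong]
After 12 (process(C)): A:[start,ack] B:[sync,ok,bye,done,data,hello] C:[] D:[pong]

Answer: 2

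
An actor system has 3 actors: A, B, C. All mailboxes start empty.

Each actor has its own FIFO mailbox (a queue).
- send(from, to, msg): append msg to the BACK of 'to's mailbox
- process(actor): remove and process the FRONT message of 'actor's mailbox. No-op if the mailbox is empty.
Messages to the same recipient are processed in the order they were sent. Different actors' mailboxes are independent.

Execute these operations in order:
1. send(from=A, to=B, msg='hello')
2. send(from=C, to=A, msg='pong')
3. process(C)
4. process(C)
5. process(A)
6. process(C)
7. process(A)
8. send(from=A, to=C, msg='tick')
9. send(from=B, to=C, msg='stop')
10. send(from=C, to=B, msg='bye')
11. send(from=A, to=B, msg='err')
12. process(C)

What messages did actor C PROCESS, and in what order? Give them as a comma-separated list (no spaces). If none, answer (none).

Answer: tick

Derivation:
After 1 (send(from=A, to=B, msg='hello')): A:[] B:[hello] C:[]
After 2 (send(from=C, to=A, msg='pong')): A:[pong] B:[hello] C:[]
After 3 (process(C)): A:[pong] B:[hello] C:[]
After 4 (process(C)): A:[pong] B:[hello] C:[]
After 5 (process(A)): A:[] B:[hello] C:[]
After 6 (process(C)): A:[] B:[hello] C:[]
After 7 (process(A)): A:[] B:[hello] C:[]
After 8 (send(from=A, to=C, msg='tick')): A:[] B:[hello] C:[tick]
After 9 (send(from=B, to=C, msg='stop')): A:[] B:[hello] C:[tick,stop]
After 10 (send(from=C, to=B, msg='bye')): A:[] B:[hello,bye] C:[tick,stop]
After 11 (send(from=A, to=B, msg='err')): A:[] B:[hello,bye,err] C:[tick,stop]
After 12 (process(C)): A:[] B:[hello,bye,err] C:[stop]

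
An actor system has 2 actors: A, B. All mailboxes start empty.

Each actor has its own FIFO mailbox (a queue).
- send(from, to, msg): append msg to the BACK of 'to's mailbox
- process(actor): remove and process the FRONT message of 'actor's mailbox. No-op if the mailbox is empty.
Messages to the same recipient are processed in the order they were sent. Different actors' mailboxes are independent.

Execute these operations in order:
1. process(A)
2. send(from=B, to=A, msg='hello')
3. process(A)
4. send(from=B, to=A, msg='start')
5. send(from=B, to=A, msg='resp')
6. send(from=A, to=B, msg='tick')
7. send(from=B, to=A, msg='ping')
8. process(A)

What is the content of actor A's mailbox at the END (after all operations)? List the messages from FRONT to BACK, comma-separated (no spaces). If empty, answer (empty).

Answer: resp,ping

Derivation:
After 1 (process(A)): A:[] B:[]
After 2 (send(from=B, to=A, msg='hello')): A:[hello] B:[]
After 3 (process(A)): A:[] B:[]
After 4 (send(from=B, to=A, msg='start')): A:[start] B:[]
After 5 (send(from=B, to=A, msg='resp')): A:[start,resp] B:[]
After 6 (send(from=A, to=B, msg='tick')): A:[start,resp] B:[tick]
After 7 (send(from=B, to=A, msg='ping')): A:[start,resp,ping] B:[tick]
After 8 (process(A)): A:[resp,ping] B:[tick]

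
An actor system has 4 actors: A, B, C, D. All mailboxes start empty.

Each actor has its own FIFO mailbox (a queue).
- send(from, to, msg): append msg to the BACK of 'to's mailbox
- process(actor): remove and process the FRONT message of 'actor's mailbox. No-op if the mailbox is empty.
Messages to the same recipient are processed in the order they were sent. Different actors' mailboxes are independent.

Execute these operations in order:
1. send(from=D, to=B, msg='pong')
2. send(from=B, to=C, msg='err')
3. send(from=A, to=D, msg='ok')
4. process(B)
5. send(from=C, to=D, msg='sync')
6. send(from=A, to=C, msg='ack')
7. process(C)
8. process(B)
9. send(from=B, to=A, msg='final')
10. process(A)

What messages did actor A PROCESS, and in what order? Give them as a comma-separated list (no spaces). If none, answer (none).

Answer: final

Derivation:
After 1 (send(from=D, to=B, msg='pong')): A:[] B:[pong] C:[] D:[]
After 2 (send(from=B, to=C, msg='err')): A:[] B:[pong] C:[err] D:[]
After 3 (send(from=A, to=D, msg='ok')): A:[] B:[pong] C:[err] D:[ok]
After 4 (process(B)): A:[] B:[] C:[err] D:[ok]
After 5 (send(from=C, to=D, msg='sync')): A:[] B:[] C:[err] D:[ok,sync]
After 6 (send(from=A, to=C, msg='ack')): A:[] B:[] C:[err,ack] D:[ok,sync]
After 7 (process(C)): A:[] B:[] C:[ack] D:[ok,sync]
After 8 (process(B)): A:[] B:[] C:[ack] D:[ok,sync]
After 9 (send(from=B, to=A, msg='final')): A:[final] B:[] C:[ack] D:[ok,sync]
After 10 (process(A)): A:[] B:[] C:[ack] D:[ok,sync]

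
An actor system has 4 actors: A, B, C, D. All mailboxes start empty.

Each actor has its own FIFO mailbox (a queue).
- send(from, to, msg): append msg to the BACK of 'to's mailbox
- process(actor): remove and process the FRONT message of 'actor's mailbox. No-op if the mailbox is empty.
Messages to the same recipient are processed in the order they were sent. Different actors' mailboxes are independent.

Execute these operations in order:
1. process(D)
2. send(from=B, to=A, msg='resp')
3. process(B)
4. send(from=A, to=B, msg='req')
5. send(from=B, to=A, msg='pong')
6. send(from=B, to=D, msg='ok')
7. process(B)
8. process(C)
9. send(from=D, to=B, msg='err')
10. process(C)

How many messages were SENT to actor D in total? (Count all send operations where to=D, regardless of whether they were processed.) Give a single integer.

Answer: 1

Derivation:
After 1 (process(D)): A:[] B:[] C:[] D:[]
After 2 (send(from=B, to=A, msg='resp')): A:[resp] B:[] C:[] D:[]
After 3 (process(B)): A:[resp] B:[] C:[] D:[]
After 4 (send(from=A, to=B, msg='req')): A:[resp] B:[req] C:[] D:[]
After 5 (send(from=B, to=A, msg='pong')): A:[resp,pong] B:[req] C:[] D:[]
After 6 (send(from=B, to=D, msg='ok')): A:[resp,pong] B:[req] C:[] D:[ok]
After 7 (process(B)): A:[resp,pong] B:[] C:[] D:[ok]
After 8 (process(C)): A:[resp,pong] B:[] C:[] D:[ok]
After 9 (send(from=D, to=B, msg='err')): A:[resp,pong] B:[err] C:[] D:[ok]
After 10 (process(C)): A:[resp,pong] B:[err] C:[] D:[ok]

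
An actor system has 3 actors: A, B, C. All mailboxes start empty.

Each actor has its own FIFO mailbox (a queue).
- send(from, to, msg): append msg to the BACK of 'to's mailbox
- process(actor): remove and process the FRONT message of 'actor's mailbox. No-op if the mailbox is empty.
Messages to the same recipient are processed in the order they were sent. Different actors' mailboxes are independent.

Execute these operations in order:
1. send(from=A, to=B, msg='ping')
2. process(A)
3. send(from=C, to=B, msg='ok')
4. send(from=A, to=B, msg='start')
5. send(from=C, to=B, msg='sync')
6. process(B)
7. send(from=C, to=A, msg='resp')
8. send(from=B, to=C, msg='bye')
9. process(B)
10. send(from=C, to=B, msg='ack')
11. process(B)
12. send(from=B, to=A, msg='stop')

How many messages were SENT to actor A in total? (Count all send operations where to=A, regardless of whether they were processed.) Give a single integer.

After 1 (send(from=A, to=B, msg='ping')): A:[] B:[ping] C:[]
After 2 (process(A)): A:[] B:[ping] C:[]
After 3 (send(from=C, to=B, msg='ok')): A:[] B:[ping,ok] C:[]
After 4 (send(from=A, to=B, msg='start')): A:[] B:[ping,ok,start] C:[]
After 5 (send(from=C, to=B, msg='sync')): A:[] B:[ping,ok,start,sync] C:[]
After 6 (process(B)): A:[] B:[ok,start,sync] C:[]
After 7 (send(from=C, to=A, msg='resp')): A:[resp] B:[ok,start,sync] C:[]
After 8 (send(from=B, to=C, msg='bye')): A:[resp] B:[ok,start,sync] C:[bye]
After 9 (process(B)): A:[resp] B:[start,sync] C:[bye]
After 10 (send(from=C, to=B, msg='ack')): A:[resp] B:[start,sync,ack] C:[bye]
After 11 (process(B)): A:[resp] B:[sync,ack] C:[bye]
After 12 (send(from=B, to=A, msg='stop')): A:[resp,stop] B:[sync,ack] C:[bye]

Answer: 2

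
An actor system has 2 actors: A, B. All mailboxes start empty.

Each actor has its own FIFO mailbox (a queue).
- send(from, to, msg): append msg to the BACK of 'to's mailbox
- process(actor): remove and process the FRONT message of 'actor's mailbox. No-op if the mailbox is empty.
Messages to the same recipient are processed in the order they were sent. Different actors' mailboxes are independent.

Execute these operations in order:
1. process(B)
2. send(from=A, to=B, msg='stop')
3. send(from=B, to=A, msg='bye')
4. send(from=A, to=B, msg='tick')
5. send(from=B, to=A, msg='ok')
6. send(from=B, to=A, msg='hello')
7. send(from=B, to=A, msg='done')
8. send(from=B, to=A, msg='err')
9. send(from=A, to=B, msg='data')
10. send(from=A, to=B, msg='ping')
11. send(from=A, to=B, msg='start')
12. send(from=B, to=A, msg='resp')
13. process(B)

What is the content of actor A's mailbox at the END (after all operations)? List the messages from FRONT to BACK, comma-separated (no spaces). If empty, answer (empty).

Answer: bye,ok,hello,done,err,resp

Derivation:
After 1 (process(B)): A:[] B:[]
After 2 (send(from=A, to=B, msg='stop')): A:[] B:[stop]
After 3 (send(from=B, to=A, msg='bye')): A:[bye] B:[stop]
After 4 (send(from=A, to=B, msg='tick')): A:[bye] B:[stop,tick]
After 5 (send(from=B, to=A, msg='ok')): A:[bye,ok] B:[stop,tick]
After 6 (send(from=B, to=A, msg='hello')): A:[bye,ok,hello] B:[stop,tick]
After 7 (send(from=B, to=A, msg='done')): A:[bye,ok,hello,done] B:[stop,tick]
After 8 (send(from=B, to=A, msg='err')): A:[bye,ok,hello,done,err] B:[stop,tick]
After 9 (send(from=A, to=B, msg='data')): A:[bye,ok,hello,done,err] B:[stop,tick,data]
After 10 (send(from=A, to=B, msg='ping')): A:[bye,ok,hello,done,err] B:[stop,tick,data,ping]
After 11 (send(from=A, to=B, msg='start')): A:[bye,ok,hello,done,err] B:[stop,tick,data,ping,start]
After 12 (send(from=B, to=A, msg='resp')): A:[bye,ok,hello,done,err,resp] B:[stop,tick,data,ping,start]
After 13 (process(B)): A:[bye,ok,hello,done,err,resp] B:[tick,data,ping,start]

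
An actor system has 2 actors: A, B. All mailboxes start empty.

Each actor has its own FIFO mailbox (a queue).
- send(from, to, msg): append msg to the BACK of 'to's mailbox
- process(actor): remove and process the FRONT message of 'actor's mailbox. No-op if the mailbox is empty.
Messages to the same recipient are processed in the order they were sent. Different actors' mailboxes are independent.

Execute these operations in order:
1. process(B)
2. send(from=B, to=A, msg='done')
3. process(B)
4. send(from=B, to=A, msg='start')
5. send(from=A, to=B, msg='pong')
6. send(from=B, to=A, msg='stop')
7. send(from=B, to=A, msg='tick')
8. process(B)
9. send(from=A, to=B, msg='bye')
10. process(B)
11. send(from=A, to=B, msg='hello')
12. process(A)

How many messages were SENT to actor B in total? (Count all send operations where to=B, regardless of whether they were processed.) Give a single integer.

Answer: 3

Derivation:
After 1 (process(B)): A:[] B:[]
After 2 (send(from=B, to=A, msg='done')): A:[done] B:[]
After 3 (process(B)): A:[done] B:[]
After 4 (send(from=B, to=A, msg='start')): A:[done,start] B:[]
After 5 (send(from=A, to=B, msg='pong')): A:[done,start] B:[pong]
After 6 (send(from=B, to=A, msg='stop')): A:[done,start,stop] B:[pong]
After 7 (send(from=B, to=A, msg='tick')): A:[done,start,stop,tick] B:[pong]
After 8 (process(B)): A:[done,start,stop,tick] B:[]
After 9 (send(from=A, to=B, msg='bye')): A:[done,start,stop,tick] B:[bye]
After 10 (process(B)): A:[done,start,stop,tick] B:[]
After 11 (send(from=A, to=B, msg='hello')): A:[done,start,stop,tick] B:[hello]
After 12 (process(A)): A:[start,stop,tick] B:[hello]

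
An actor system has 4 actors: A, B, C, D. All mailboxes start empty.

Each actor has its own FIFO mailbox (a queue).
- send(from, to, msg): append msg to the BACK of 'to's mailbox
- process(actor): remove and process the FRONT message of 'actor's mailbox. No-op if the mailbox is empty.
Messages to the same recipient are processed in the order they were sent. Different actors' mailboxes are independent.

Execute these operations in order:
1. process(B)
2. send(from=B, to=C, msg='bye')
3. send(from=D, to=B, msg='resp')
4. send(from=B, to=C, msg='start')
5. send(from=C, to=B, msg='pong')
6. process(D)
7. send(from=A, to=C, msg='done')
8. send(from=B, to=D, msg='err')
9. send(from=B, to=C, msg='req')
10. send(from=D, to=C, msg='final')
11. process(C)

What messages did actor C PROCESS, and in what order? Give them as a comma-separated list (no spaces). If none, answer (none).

Answer: bye

Derivation:
After 1 (process(B)): A:[] B:[] C:[] D:[]
After 2 (send(from=B, to=C, msg='bye')): A:[] B:[] C:[bye] D:[]
After 3 (send(from=D, to=B, msg='resp')): A:[] B:[resp] C:[bye] D:[]
After 4 (send(from=B, to=C, msg='start')): A:[] B:[resp] C:[bye,start] D:[]
After 5 (send(from=C, to=B, msg='pong')): A:[] B:[resp,pong] C:[bye,start] D:[]
After 6 (process(D)): A:[] B:[resp,pong] C:[bye,start] D:[]
After 7 (send(from=A, to=C, msg='done')): A:[] B:[resp,pong] C:[bye,start,done] D:[]
After 8 (send(from=B, to=D, msg='err')): A:[] B:[resp,pong] C:[bye,start,done] D:[err]
After 9 (send(from=B, to=C, msg='req')): A:[] B:[resp,pong] C:[bye,start,done,req] D:[err]
After 10 (send(from=D, to=C, msg='final')): A:[] B:[resp,pong] C:[bye,start,done,req,final] D:[err]
After 11 (process(C)): A:[] B:[resp,pong] C:[start,done,req,final] D:[err]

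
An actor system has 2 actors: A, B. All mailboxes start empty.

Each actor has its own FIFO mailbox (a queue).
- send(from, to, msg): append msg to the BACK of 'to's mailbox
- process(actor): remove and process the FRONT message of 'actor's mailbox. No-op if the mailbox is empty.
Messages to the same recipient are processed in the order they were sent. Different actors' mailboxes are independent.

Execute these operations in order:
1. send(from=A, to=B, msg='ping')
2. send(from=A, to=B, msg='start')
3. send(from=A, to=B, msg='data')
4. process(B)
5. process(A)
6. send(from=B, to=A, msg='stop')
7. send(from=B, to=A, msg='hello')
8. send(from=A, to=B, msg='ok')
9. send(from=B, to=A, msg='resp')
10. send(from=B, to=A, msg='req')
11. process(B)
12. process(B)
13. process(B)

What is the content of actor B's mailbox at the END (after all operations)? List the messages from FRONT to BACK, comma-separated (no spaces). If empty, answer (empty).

Answer: (empty)

Derivation:
After 1 (send(from=A, to=B, msg='ping')): A:[] B:[ping]
After 2 (send(from=A, to=B, msg='start')): A:[] B:[ping,start]
After 3 (send(from=A, to=B, msg='data')): A:[] B:[ping,start,data]
After 4 (process(B)): A:[] B:[start,data]
After 5 (process(A)): A:[] B:[start,data]
After 6 (send(from=B, to=A, msg='stop')): A:[stop] B:[start,data]
After 7 (send(from=B, to=A, msg='hello')): A:[stop,hello] B:[start,data]
After 8 (send(from=A, to=B, msg='ok')): A:[stop,hello] B:[start,data,ok]
After 9 (send(from=B, to=A, msg='resp')): A:[stop,hello,resp] B:[start,data,ok]
After 10 (send(from=B, to=A, msg='req')): A:[stop,hello,resp,req] B:[start,data,ok]
After 11 (process(B)): A:[stop,hello,resp,req] B:[data,ok]
After 12 (process(B)): A:[stop,hello,resp,req] B:[ok]
After 13 (process(B)): A:[stop,hello,resp,req] B:[]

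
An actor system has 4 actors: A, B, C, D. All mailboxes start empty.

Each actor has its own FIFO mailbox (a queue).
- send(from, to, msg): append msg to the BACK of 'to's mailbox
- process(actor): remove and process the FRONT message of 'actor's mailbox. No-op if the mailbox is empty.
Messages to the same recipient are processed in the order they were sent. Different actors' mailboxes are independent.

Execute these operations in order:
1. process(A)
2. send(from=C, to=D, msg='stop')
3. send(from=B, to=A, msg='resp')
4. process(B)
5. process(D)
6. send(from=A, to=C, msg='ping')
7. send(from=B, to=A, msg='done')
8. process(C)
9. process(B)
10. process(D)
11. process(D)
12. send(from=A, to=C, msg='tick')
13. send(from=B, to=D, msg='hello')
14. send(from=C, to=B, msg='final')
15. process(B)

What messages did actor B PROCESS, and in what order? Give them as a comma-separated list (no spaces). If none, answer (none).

Answer: final

Derivation:
After 1 (process(A)): A:[] B:[] C:[] D:[]
After 2 (send(from=C, to=D, msg='stop')): A:[] B:[] C:[] D:[stop]
After 3 (send(from=B, to=A, msg='resp')): A:[resp] B:[] C:[] D:[stop]
After 4 (process(B)): A:[resp] B:[] C:[] D:[stop]
After 5 (process(D)): A:[resp] B:[] C:[] D:[]
After 6 (send(from=A, to=C, msg='ping')): A:[resp] B:[] C:[ping] D:[]
After 7 (send(from=B, to=A, msg='done')): A:[resp,done] B:[] C:[ping] D:[]
After 8 (process(C)): A:[resp,done] B:[] C:[] D:[]
After 9 (process(B)): A:[resp,done] B:[] C:[] D:[]
After 10 (process(D)): A:[resp,done] B:[] C:[] D:[]
After 11 (process(D)): A:[resp,done] B:[] C:[] D:[]
After 12 (send(from=A, to=C, msg='tick')): A:[resp,done] B:[] C:[tick] D:[]
After 13 (send(from=B, to=D, msg='hello')): A:[resp,done] B:[] C:[tick] D:[hello]
After 14 (send(from=C, to=B, msg='final')): A:[resp,done] B:[final] C:[tick] D:[hello]
After 15 (process(B)): A:[resp,done] B:[] C:[tick] D:[hello]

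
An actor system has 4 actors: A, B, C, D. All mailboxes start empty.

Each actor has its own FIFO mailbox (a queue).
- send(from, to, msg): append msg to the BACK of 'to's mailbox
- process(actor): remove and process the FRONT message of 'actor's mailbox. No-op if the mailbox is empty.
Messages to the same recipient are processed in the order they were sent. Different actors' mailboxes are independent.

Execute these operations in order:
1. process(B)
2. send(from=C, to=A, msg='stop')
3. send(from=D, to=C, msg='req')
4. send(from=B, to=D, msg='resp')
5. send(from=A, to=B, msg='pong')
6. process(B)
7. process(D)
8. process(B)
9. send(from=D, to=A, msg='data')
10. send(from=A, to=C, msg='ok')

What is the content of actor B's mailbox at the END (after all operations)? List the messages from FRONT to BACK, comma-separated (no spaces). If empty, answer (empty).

Answer: (empty)

Derivation:
After 1 (process(B)): A:[] B:[] C:[] D:[]
After 2 (send(from=C, to=A, msg='stop')): A:[stop] B:[] C:[] D:[]
After 3 (send(from=D, to=C, msg='req')): A:[stop] B:[] C:[req] D:[]
After 4 (send(from=B, to=D, msg='resp')): A:[stop] B:[] C:[req] D:[resp]
After 5 (send(from=A, to=B, msg='pong')): A:[stop] B:[pong] C:[req] D:[resp]
After 6 (process(B)): A:[stop] B:[] C:[req] D:[resp]
After 7 (process(D)): A:[stop] B:[] C:[req] D:[]
After 8 (process(B)): A:[stop] B:[] C:[req] D:[]
After 9 (send(from=D, to=A, msg='data')): A:[stop,data] B:[] C:[req] D:[]
After 10 (send(from=A, to=C, msg='ok')): A:[stop,data] B:[] C:[req,ok] D:[]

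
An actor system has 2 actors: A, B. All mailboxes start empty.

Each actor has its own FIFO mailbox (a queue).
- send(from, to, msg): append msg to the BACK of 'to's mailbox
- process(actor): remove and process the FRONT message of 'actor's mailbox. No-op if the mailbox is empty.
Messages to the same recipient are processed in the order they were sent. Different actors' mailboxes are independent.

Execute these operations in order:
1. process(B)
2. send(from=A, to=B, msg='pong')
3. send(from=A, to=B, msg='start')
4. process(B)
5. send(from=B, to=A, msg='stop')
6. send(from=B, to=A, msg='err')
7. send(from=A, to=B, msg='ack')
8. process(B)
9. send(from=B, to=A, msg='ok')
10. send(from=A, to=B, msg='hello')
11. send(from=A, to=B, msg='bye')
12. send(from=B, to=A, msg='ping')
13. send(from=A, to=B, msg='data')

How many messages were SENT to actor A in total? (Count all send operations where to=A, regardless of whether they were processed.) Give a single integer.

After 1 (process(B)): A:[] B:[]
After 2 (send(from=A, to=B, msg='pong')): A:[] B:[pong]
After 3 (send(from=A, to=B, msg='start')): A:[] B:[pong,start]
After 4 (process(B)): A:[] B:[start]
After 5 (send(from=B, to=A, msg='stop')): A:[stop] B:[start]
After 6 (send(from=B, to=A, msg='err')): A:[stop,err] B:[start]
After 7 (send(from=A, to=B, msg='ack')): A:[stop,err] B:[start,ack]
After 8 (process(B)): A:[stop,err] B:[ack]
After 9 (send(from=B, to=A, msg='ok')): A:[stop,err,ok] B:[ack]
After 10 (send(from=A, to=B, msg='hello')): A:[stop,err,ok] B:[ack,hello]
After 11 (send(from=A, to=B, msg='bye')): A:[stop,err,ok] B:[ack,hello,bye]
After 12 (send(from=B, to=A, msg='ping')): A:[stop,err,ok,ping] B:[ack,hello,bye]
After 13 (send(from=A, to=B, msg='data')): A:[stop,err,ok,ping] B:[ack,hello,bye,data]

Answer: 4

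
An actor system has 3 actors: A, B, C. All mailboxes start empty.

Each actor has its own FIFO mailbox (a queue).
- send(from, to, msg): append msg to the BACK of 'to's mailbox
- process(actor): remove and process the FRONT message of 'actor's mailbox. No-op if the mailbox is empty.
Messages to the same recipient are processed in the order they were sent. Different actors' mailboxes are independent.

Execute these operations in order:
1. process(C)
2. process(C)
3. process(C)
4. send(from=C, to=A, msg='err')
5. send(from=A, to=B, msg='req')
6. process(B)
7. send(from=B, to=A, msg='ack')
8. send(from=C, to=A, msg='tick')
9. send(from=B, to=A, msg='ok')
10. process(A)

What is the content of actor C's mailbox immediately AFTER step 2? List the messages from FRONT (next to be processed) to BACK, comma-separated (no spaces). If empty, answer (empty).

After 1 (process(C)): A:[] B:[] C:[]
After 2 (process(C)): A:[] B:[] C:[]

(empty)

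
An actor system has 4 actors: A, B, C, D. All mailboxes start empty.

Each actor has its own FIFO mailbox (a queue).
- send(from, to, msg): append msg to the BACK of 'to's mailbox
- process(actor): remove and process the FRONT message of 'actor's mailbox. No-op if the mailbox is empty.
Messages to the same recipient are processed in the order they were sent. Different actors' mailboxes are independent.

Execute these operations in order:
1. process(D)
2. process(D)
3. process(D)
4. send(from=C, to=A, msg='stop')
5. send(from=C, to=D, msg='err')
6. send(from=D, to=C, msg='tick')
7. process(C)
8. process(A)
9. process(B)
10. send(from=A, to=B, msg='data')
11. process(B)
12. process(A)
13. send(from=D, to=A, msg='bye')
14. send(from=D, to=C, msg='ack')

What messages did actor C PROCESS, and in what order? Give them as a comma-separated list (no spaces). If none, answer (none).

After 1 (process(D)): A:[] B:[] C:[] D:[]
After 2 (process(D)): A:[] B:[] C:[] D:[]
After 3 (process(D)): A:[] B:[] C:[] D:[]
After 4 (send(from=C, to=A, msg='stop')): A:[stop] B:[] C:[] D:[]
After 5 (send(from=C, to=D, msg='err')): A:[stop] B:[] C:[] D:[err]
After 6 (send(from=D, to=C, msg='tick')): A:[stop] B:[] C:[tick] D:[err]
After 7 (process(C)): A:[stop] B:[] C:[] D:[err]
After 8 (process(A)): A:[] B:[] C:[] D:[err]
After 9 (process(B)): A:[] B:[] C:[] D:[err]
After 10 (send(from=A, to=B, msg='data')): A:[] B:[data] C:[] D:[err]
After 11 (process(B)): A:[] B:[] C:[] D:[err]
After 12 (process(A)): A:[] B:[] C:[] D:[err]
After 13 (send(from=D, to=A, msg='bye')): A:[bye] B:[] C:[] D:[err]
After 14 (send(from=D, to=C, msg='ack')): A:[bye] B:[] C:[ack] D:[err]

Answer: tick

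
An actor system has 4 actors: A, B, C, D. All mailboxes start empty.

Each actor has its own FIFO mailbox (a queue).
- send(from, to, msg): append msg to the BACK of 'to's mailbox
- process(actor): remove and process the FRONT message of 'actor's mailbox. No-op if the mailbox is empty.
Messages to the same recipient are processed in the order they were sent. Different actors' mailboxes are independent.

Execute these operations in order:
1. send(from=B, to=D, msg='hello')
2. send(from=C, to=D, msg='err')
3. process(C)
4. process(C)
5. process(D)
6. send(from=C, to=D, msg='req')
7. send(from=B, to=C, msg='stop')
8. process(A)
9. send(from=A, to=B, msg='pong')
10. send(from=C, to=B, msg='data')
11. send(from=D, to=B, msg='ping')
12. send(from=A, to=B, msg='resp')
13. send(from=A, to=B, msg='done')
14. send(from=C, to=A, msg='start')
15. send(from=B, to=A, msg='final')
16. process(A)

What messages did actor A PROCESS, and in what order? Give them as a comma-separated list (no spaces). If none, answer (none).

After 1 (send(from=B, to=D, msg='hello')): A:[] B:[] C:[] D:[hello]
After 2 (send(from=C, to=D, msg='err')): A:[] B:[] C:[] D:[hello,err]
After 3 (process(C)): A:[] B:[] C:[] D:[hello,err]
After 4 (process(C)): A:[] B:[] C:[] D:[hello,err]
After 5 (process(D)): A:[] B:[] C:[] D:[err]
After 6 (send(from=C, to=D, msg='req')): A:[] B:[] C:[] D:[err,req]
After 7 (send(from=B, to=C, msg='stop')): A:[] B:[] C:[stop] D:[err,req]
After 8 (process(A)): A:[] B:[] C:[stop] D:[err,req]
After 9 (send(from=A, to=B, msg='pong')): A:[] B:[pong] C:[stop] D:[err,req]
After 10 (send(from=C, to=B, msg='data')): A:[] B:[pong,data] C:[stop] D:[err,req]
After 11 (send(from=D, to=B, msg='ping')): A:[] B:[pong,data,ping] C:[stop] D:[err,req]
After 12 (send(from=A, to=B, msg='resp')): A:[] B:[pong,data,ping,resp] C:[stop] D:[err,req]
After 13 (send(from=A, to=B, msg='done')): A:[] B:[pong,data,ping,resp,done] C:[stop] D:[err,req]
After 14 (send(from=C, to=A, msg='start')): A:[start] B:[pong,data,ping,resp,done] C:[stop] D:[err,req]
After 15 (send(from=B, to=A, msg='final')): A:[start,final] B:[pong,data,ping,resp,done] C:[stop] D:[err,req]
After 16 (process(A)): A:[final] B:[pong,data,ping,resp,done] C:[stop] D:[err,req]

Answer: start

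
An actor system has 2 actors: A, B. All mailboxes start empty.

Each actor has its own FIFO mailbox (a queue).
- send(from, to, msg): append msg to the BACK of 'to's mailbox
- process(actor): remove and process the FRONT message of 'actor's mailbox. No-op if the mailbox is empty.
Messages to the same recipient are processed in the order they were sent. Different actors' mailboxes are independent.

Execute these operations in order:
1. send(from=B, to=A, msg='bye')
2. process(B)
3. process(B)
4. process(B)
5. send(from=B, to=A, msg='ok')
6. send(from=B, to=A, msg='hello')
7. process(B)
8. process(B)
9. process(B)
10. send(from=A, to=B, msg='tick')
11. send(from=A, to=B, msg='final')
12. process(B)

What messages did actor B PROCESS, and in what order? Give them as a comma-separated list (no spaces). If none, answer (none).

After 1 (send(from=B, to=A, msg='bye')): A:[bye] B:[]
After 2 (process(B)): A:[bye] B:[]
After 3 (process(B)): A:[bye] B:[]
After 4 (process(B)): A:[bye] B:[]
After 5 (send(from=B, to=A, msg='ok')): A:[bye,ok] B:[]
After 6 (send(from=B, to=A, msg='hello')): A:[bye,ok,hello] B:[]
After 7 (process(B)): A:[bye,ok,hello] B:[]
After 8 (process(B)): A:[bye,ok,hello] B:[]
After 9 (process(B)): A:[bye,ok,hello] B:[]
After 10 (send(from=A, to=B, msg='tick')): A:[bye,ok,hello] B:[tick]
After 11 (send(from=A, to=B, msg='final')): A:[bye,ok,hello] B:[tick,final]
After 12 (process(B)): A:[bye,ok,hello] B:[final]

Answer: tick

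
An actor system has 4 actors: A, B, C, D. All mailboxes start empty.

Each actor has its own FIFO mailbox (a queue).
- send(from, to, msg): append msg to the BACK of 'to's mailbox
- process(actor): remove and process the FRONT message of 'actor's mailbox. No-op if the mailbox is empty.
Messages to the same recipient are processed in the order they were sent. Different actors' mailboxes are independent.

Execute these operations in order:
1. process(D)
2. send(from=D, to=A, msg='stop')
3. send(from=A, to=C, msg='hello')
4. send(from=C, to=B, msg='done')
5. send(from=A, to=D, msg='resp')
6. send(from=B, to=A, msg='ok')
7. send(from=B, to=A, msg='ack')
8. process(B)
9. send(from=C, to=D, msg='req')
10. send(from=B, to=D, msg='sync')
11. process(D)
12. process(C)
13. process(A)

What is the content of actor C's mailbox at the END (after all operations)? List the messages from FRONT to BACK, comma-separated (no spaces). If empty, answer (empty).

Answer: (empty)

Derivation:
After 1 (process(D)): A:[] B:[] C:[] D:[]
After 2 (send(from=D, to=A, msg='stop')): A:[stop] B:[] C:[] D:[]
After 3 (send(from=A, to=C, msg='hello')): A:[stop] B:[] C:[hello] D:[]
After 4 (send(from=C, to=B, msg='done')): A:[stop] B:[done] C:[hello] D:[]
After 5 (send(from=A, to=D, msg='resp')): A:[stop] B:[done] C:[hello] D:[resp]
After 6 (send(from=B, to=A, msg='ok')): A:[stop,ok] B:[done] C:[hello] D:[resp]
After 7 (send(from=B, to=A, msg='ack')): A:[stop,ok,ack] B:[done] C:[hello] D:[resp]
After 8 (process(B)): A:[stop,ok,ack] B:[] C:[hello] D:[resp]
After 9 (send(from=C, to=D, msg='req')): A:[stop,ok,ack] B:[] C:[hello] D:[resp,req]
After 10 (send(from=B, to=D, msg='sync')): A:[stop,ok,ack] B:[] C:[hello] D:[resp,req,sync]
After 11 (process(D)): A:[stop,ok,ack] B:[] C:[hello] D:[req,sync]
After 12 (process(C)): A:[stop,ok,ack] B:[] C:[] D:[req,sync]
After 13 (process(A)): A:[ok,ack] B:[] C:[] D:[req,sync]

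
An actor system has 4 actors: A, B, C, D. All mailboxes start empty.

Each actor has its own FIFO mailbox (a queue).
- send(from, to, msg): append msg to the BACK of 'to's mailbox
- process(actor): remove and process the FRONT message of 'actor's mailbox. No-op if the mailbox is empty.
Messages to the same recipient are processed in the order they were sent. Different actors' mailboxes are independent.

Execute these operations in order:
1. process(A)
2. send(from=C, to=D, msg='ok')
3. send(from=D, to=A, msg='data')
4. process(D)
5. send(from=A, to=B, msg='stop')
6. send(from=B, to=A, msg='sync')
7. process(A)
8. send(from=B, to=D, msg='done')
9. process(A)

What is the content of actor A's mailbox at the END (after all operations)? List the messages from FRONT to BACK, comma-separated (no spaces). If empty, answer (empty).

Answer: (empty)

Derivation:
After 1 (process(A)): A:[] B:[] C:[] D:[]
After 2 (send(from=C, to=D, msg='ok')): A:[] B:[] C:[] D:[ok]
After 3 (send(from=D, to=A, msg='data')): A:[data] B:[] C:[] D:[ok]
After 4 (process(D)): A:[data] B:[] C:[] D:[]
After 5 (send(from=A, to=B, msg='stop')): A:[data] B:[stop] C:[] D:[]
After 6 (send(from=B, to=A, msg='sync')): A:[data,sync] B:[stop] C:[] D:[]
After 7 (process(A)): A:[sync] B:[stop] C:[] D:[]
After 8 (send(from=B, to=D, msg='done')): A:[sync] B:[stop] C:[] D:[done]
After 9 (process(A)): A:[] B:[stop] C:[] D:[done]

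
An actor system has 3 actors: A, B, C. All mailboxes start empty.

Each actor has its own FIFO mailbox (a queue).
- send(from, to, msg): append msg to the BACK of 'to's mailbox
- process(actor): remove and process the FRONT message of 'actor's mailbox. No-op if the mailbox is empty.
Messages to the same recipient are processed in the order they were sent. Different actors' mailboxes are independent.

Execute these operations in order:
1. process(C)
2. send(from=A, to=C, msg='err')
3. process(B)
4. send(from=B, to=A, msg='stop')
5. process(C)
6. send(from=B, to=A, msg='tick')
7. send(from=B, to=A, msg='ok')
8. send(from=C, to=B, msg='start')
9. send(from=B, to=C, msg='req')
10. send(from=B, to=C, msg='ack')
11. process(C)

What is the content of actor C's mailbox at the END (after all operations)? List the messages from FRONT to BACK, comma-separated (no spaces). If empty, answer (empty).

After 1 (process(C)): A:[] B:[] C:[]
After 2 (send(from=A, to=C, msg='err')): A:[] B:[] C:[err]
After 3 (process(B)): A:[] B:[] C:[err]
After 4 (send(from=B, to=A, msg='stop')): A:[stop] B:[] C:[err]
After 5 (process(C)): A:[stop] B:[] C:[]
After 6 (send(from=B, to=A, msg='tick')): A:[stop,tick] B:[] C:[]
After 7 (send(from=B, to=A, msg='ok')): A:[stop,tick,ok] B:[] C:[]
After 8 (send(from=C, to=B, msg='start')): A:[stop,tick,ok] B:[start] C:[]
After 9 (send(from=B, to=C, msg='req')): A:[stop,tick,ok] B:[start] C:[req]
After 10 (send(from=B, to=C, msg='ack')): A:[stop,tick,ok] B:[start] C:[req,ack]
After 11 (process(C)): A:[stop,tick,ok] B:[start] C:[ack]

Answer: ack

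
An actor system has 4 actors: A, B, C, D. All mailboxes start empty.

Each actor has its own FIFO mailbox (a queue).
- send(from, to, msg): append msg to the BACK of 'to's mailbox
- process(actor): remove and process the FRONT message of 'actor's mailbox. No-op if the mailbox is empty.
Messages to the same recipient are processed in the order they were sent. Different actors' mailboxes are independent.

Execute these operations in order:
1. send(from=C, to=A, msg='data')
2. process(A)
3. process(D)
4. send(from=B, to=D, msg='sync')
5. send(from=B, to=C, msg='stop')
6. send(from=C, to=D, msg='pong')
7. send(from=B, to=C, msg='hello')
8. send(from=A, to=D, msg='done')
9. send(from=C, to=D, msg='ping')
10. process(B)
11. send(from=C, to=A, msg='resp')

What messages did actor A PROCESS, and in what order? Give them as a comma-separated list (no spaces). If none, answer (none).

After 1 (send(from=C, to=A, msg='data')): A:[data] B:[] C:[] D:[]
After 2 (process(A)): A:[] B:[] C:[] D:[]
After 3 (process(D)): A:[] B:[] C:[] D:[]
After 4 (send(from=B, to=D, msg='sync')): A:[] B:[] C:[] D:[sync]
After 5 (send(from=B, to=C, msg='stop')): A:[] B:[] C:[stop] D:[sync]
After 6 (send(from=C, to=D, msg='pong')): A:[] B:[] C:[stop] D:[sync,pong]
After 7 (send(from=B, to=C, msg='hello')): A:[] B:[] C:[stop,hello] D:[sync,pong]
After 8 (send(from=A, to=D, msg='done')): A:[] B:[] C:[stop,hello] D:[sync,pong,done]
After 9 (send(from=C, to=D, msg='ping')): A:[] B:[] C:[stop,hello] D:[sync,pong,done,ping]
After 10 (process(B)): A:[] B:[] C:[stop,hello] D:[sync,pong,done,ping]
After 11 (send(from=C, to=A, msg='resp')): A:[resp] B:[] C:[stop,hello] D:[sync,pong,done,ping]

Answer: data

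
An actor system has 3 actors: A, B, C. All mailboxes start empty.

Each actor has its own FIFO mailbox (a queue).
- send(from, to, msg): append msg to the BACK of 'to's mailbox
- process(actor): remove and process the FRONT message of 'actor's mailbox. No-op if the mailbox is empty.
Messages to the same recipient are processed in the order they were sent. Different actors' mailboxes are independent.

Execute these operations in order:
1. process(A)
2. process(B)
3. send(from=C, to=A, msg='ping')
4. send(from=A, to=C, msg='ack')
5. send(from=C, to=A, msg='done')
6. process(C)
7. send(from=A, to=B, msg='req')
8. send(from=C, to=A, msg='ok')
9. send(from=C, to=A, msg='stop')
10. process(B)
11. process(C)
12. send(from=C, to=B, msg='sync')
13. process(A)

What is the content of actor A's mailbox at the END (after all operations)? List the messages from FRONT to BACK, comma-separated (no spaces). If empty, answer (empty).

After 1 (process(A)): A:[] B:[] C:[]
After 2 (process(B)): A:[] B:[] C:[]
After 3 (send(from=C, to=A, msg='ping')): A:[ping] B:[] C:[]
After 4 (send(from=A, to=C, msg='ack')): A:[ping] B:[] C:[ack]
After 5 (send(from=C, to=A, msg='done')): A:[ping,done] B:[] C:[ack]
After 6 (process(C)): A:[ping,done] B:[] C:[]
After 7 (send(from=A, to=B, msg='req')): A:[ping,done] B:[req] C:[]
After 8 (send(from=C, to=A, msg='ok')): A:[ping,done,ok] B:[req] C:[]
After 9 (send(from=C, to=A, msg='stop')): A:[ping,done,ok,stop] B:[req] C:[]
After 10 (process(B)): A:[ping,done,ok,stop] B:[] C:[]
After 11 (process(C)): A:[ping,done,ok,stop] B:[] C:[]
After 12 (send(from=C, to=B, msg='sync')): A:[ping,done,ok,stop] B:[sync] C:[]
After 13 (process(A)): A:[done,ok,stop] B:[sync] C:[]

Answer: done,ok,stop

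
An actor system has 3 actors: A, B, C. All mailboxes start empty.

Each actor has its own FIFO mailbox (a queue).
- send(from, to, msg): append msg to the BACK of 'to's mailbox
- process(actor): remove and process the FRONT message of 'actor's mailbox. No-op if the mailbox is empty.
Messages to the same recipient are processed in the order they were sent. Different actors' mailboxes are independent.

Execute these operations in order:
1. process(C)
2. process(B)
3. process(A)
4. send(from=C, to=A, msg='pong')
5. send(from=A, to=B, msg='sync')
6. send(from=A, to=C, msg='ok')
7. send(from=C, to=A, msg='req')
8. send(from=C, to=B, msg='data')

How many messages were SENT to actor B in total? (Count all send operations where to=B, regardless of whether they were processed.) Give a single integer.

After 1 (process(C)): A:[] B:[] C:[]
After 2 (process(B)): A:[] B:[] C:[]
After 3 (process(A)): A:[] B:[] C:[]
After 4 (send(from=C, to=A, msg='pong')): A:[pong] B:[] C:[]
After 5 (send(from=A, to=B, msg='sync')): A:[pong] B:[sync] C:[]
After 6 (send(from=A, to=C, msg='ok')): A:[pong] B:[sync] C:[ok]
After 7 (send(from=C, to=A, msg='req')): A:[pong,req] B:[sync] C:[ok]
After 8 (send(from=C, to=B, msg='data')): A:[pong,req] B:[sync,data] C:[ok]

Answer: 2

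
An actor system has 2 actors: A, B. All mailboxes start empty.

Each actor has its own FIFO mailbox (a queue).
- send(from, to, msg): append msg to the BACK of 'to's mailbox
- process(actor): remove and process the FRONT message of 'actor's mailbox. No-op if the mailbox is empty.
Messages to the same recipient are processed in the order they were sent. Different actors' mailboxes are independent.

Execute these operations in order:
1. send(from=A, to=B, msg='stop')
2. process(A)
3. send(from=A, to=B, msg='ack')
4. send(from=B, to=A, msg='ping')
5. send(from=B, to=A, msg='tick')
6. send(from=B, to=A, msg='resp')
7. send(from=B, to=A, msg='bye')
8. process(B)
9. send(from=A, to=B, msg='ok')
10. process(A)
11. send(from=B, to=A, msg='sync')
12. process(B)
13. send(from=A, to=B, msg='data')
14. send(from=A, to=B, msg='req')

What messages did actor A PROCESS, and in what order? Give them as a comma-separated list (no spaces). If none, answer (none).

Answer: ping

Derivation:
After 1 (send(from=A, to=B, msg='stop')): A:[] B:[stop]
After 2 (process(A)): A:[] B:[stop]
After 3 (send(from=A, to=B, msg='ack')): A:[] B:[stop,ack]
After 4 (send(from=B, to=A, msg='ping')): A:[ping] B:[stop,ack]
After 5 (send(from=B, to=A, msg='tick')): A:[ping,tick] B:[stop,ack]
After 6 (send(from=B, to=A, msg='resp')): A:[ping,tick,resp] B:[stop,ack]
After 7 (send(from=B, to=A, msg='bye')): A:[ping,tick,resp,bye] B:[stop,ack]
After 8 (process(B)): A:[ping,tick,resp,bye] B:[ack]
After 9 (send(from=A, to=B, msg='ok')): A:[ping,tick,resp,bye] B:[ack,ok]
After 10 (process(A)): A:[tick,resp,bye] B:[ack,ok]
After 11 (send(from=B, to=A, msg='sync')): A:[tick,resp,bye,sync] B:[ack,ok]
After 12 (process(B)): A:[tick,resp,bye,sync] B:[ok]
After 13 (send(from=A, to=B, msg='data')): A:[tick,resp,bye,sync] B:[ok,data]
After 14 (send(from=A, to=B, msg='req')): A:[tick,resp,bye,sync] B:[ok,data,req]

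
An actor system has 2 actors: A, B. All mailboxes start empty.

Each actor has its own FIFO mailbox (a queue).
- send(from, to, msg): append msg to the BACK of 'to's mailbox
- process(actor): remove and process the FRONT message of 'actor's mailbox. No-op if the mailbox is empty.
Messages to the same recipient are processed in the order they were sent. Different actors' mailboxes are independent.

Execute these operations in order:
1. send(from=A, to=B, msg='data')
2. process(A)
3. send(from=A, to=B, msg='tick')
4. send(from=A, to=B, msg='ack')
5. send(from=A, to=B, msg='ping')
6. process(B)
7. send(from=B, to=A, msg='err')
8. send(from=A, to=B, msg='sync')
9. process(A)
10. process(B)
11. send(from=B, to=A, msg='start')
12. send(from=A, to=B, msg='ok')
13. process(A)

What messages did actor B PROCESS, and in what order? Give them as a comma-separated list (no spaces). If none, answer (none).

After 1 (send(from=A, to=B, msg='data')): A:[] B:[data]
After 2 (process(A)): A:[] B:[data]
After 3 (send(from=A, to=B, msg='tick')): A:[] B:[data,tick]
After 4 (send(from=A, to=B, msg='ack')): A:[] B:[data,tick,ack]
After 5 (send(from=A, to=B, msg='ping')): A:[] B:[data,tick,ack,ping]
After 6 (process(B)): A:[] B:[tick,ack,ping]
After 7 (send(from=B, to=A, msg='err')): A:[err] B:[tick,ack,ping]
After 8 (send(from=A, to=B, msg='sync')): A:[err] B:[tick,ack,ping,sync]
After 9 (process(A)): A:[] B:[tick,ack,ping,sync]
After 10 (process(B)): A:[] B:[ack,ping,sync]
After 11 (send(from=B, to=A, msg='start')): A:[start] B:[ack,ping,sync]
After 12 (send(from=A, to=B, msg='ok')): A:[start] B:[ack,ping,sync,ok]
After 13 (process(A)): A:[] B:[ack,ping,sync,ok]

Answer: data,tick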